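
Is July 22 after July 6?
Yes. Day 22 comes after day 6 in July — this is a date comparison, not a decimal one (the decimal 7.22 would be smaller than 7.6).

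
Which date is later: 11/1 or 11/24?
11/24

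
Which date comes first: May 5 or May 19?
May 5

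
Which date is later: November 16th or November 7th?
November 16th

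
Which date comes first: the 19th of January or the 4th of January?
the 4th of January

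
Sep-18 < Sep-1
False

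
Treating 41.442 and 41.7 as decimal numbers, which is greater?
41.7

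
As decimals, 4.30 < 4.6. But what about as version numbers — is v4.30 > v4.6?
True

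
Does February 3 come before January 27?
No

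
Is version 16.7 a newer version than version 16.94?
No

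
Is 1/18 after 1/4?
Yes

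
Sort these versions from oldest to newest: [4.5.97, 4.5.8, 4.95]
[4.5.8, 4.5.97, 4.95]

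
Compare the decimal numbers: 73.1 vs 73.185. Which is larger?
73.185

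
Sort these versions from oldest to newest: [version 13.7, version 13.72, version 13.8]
[version 13.7, version 13.8, version 13.72]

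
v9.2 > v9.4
False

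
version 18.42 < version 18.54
True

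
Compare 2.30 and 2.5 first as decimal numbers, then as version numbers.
As decimals: 2.30 < 2.5. As versions: v2.30 > v2.5 (minor version 30 > 5).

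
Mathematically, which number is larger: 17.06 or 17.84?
17.84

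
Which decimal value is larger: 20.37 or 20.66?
20.66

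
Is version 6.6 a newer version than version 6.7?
No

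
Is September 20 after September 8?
Yes. Day 20 comes after day 8 in September — this is a date comparison, not a decimal one (the decimal 9.20 would be smaller than 9.8).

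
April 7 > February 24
True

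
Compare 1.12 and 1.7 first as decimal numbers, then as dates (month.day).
As decimals: 1.12 < 1.7. As dates: 1/12 is later than 1/7 (day 12 > day 7).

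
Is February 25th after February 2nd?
Yes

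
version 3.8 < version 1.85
False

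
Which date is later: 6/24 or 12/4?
12/4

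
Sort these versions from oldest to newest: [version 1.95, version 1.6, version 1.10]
[version 1.6, version 1.10, version 1.95]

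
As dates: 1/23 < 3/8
True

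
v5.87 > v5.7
True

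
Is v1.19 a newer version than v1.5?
Yes. Version numbers are compared segment by segment as integers, not as decimals: minor version 19 > 5, so v1.19 > v1.5 (even though the decimal 1.19 < 1.5).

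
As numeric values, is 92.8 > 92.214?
True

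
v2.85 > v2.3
True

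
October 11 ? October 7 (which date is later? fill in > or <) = >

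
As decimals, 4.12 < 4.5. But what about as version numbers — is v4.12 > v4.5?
True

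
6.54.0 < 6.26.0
False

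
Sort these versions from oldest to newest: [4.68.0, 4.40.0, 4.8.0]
[4.8.0, 4.40.0, 4.68.0]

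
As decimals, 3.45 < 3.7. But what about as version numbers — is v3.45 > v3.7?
True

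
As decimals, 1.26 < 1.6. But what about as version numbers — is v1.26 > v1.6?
True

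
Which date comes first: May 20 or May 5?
May 5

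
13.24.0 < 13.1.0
False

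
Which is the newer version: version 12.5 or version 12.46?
version 12.46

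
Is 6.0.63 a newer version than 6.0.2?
Yes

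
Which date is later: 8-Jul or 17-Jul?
17-Jul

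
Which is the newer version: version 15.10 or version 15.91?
version 15.91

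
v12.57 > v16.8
False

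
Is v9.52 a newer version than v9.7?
Yes. Version numbers are compared segment by segment as integers, not as decimals: minor version 52 > 7, so v9.52 > v9.7 (even though the decimal 9.52 < 9.7).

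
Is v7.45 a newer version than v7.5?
Yes. Version numbers are compared segment by segment as integers, not as decimals: minor version 45 > 5, so v7.45 > v7.5 (even though the decimal 7.45 < 7.5).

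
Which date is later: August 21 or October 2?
October 2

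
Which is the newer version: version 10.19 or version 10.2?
version 10.19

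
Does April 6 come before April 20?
Yes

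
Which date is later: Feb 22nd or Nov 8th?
Nov 8th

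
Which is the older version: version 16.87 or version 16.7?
version 16.7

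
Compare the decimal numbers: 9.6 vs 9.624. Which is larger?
9.624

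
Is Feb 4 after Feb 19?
No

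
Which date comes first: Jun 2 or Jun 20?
Jun 2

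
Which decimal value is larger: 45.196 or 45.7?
45.7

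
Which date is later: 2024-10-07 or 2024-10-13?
2024-10-13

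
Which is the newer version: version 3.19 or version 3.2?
version 3.19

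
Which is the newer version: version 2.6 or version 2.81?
version 2.81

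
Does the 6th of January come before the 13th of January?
Yes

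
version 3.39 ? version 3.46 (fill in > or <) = <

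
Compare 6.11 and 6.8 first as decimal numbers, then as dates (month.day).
As decimals: 6.11 < 6.8. As dates: 6/11 is later than 6/8 (day 11 > day 8).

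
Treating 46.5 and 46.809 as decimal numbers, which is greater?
46.809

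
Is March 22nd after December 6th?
No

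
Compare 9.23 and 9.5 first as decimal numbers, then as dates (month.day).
As decimals: 9.23 < 9.5. As dates: 9/23 is later than 9/5 (day 23 > day 5).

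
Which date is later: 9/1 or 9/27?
9/27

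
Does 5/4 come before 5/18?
Yes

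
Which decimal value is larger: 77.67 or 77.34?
77.67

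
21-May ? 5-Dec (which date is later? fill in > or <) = <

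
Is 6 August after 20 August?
No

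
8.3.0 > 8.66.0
False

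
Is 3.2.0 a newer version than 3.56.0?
No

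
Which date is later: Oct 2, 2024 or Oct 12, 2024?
Oct 12, 2024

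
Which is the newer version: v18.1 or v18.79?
v18.79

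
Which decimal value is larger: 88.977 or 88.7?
88.977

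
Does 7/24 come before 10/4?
Yes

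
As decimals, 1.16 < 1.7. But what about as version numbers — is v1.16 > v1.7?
True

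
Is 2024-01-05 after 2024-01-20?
No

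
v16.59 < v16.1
False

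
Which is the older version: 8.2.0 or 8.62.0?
8.2.0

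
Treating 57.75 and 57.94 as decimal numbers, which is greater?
57.94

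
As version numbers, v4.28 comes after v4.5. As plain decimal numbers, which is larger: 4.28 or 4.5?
4.5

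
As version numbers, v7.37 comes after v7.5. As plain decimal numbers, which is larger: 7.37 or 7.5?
7.5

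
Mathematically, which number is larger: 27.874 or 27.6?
27.874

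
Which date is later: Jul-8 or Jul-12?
Jul-12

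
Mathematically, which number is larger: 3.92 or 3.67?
3.92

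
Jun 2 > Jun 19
False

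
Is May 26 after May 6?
Yes. Day 26 comes after day 6 in May — this is a date comparison, not a decimal one (the decimal 5.26 would be smaller than 5.6).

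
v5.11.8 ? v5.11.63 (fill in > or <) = <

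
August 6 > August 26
False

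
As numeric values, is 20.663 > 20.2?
True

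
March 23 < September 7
True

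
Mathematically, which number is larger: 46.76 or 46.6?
46.76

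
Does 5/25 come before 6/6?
Yes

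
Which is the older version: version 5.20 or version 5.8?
version 5.8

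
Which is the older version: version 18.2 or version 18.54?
version 18.2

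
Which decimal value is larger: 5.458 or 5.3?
5.458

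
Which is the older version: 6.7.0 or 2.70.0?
2.70.0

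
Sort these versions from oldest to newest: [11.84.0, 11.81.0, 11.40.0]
[11.40.0, 11.81.0, 11.84.0]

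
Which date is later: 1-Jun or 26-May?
1-Jun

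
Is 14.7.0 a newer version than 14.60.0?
No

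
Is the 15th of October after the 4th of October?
Yes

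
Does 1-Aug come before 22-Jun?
No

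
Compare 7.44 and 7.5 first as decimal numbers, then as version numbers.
As decimals: 7.44 < 7.5. As versions: v7.44 > v7.5 (minor version 44 > 5).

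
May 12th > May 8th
True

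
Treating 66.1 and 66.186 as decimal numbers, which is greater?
66.186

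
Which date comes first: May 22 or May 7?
May 7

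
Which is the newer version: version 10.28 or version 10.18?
version 10.28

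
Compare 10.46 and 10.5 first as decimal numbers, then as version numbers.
As decimals: 10.46 < 10.5. As versions: v10.46 > v10.5 (minor version 46 > 5).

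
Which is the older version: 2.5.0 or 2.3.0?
2.3.0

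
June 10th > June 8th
True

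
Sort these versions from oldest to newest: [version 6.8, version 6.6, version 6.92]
[version 6.6, version 6.8, version 6.92]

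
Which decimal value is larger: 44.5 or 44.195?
44.5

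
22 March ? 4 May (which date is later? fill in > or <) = <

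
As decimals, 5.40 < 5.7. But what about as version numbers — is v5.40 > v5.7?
True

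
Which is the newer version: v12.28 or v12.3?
v12.28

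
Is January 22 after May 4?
No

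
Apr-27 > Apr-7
True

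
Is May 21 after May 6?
Yes. Day 21 comes after day 6 in May — this is a date comparison, not a decimal one (the decimal 5.21 would be smaller than 5.6).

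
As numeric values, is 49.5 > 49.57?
False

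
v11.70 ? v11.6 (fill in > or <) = >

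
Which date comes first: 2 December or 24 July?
24 July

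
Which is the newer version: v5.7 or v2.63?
v5.7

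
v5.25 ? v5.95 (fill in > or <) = <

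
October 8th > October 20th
False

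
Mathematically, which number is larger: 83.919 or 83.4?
83.919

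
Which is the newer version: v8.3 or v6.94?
v8.3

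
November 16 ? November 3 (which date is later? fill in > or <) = >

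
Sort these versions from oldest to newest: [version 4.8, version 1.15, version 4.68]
[version 1.15, version 4.8, version 4.68]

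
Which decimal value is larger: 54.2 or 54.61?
54.61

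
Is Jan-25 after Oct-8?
No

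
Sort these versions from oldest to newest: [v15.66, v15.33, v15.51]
[v15.33, v15.51, v15.66]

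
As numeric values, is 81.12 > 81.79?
False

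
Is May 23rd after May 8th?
Yes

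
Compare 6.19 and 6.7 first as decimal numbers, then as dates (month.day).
As decimals: 6.19 < 6.7. As dates: 6/19 is later than 6/7 (day 19 > day 7).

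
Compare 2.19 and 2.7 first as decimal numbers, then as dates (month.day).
As decimals: 2.19 < 2.7. As dates: 2/19 is later than 2/7 (day 19 > day 7).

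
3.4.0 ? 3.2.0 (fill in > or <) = >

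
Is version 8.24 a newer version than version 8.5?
Yes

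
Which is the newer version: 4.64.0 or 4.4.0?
4.64.0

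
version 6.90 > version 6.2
True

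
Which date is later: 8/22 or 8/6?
8/22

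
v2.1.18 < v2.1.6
False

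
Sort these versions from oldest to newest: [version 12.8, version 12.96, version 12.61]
[version 12.8, version 12.61, version 12.96]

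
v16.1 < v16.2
True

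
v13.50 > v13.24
True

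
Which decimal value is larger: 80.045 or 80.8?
80.8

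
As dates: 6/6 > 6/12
False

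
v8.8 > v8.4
True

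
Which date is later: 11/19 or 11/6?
11/19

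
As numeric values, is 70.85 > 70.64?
True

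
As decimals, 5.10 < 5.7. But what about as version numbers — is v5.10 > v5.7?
True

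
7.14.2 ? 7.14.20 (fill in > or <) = <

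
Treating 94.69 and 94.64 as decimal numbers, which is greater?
94.69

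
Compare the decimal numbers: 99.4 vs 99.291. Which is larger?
99.4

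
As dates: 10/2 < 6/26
False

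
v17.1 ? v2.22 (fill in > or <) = >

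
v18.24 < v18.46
True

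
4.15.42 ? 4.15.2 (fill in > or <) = >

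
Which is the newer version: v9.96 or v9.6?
v9.96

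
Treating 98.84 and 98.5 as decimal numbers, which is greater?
98.84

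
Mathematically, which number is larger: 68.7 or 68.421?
68.7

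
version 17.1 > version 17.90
False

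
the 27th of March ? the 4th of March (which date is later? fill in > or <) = >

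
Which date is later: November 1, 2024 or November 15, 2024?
November 15, 2024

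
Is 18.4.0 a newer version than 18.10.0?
No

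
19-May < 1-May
False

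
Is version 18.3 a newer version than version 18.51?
No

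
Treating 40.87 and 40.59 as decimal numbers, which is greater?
40.87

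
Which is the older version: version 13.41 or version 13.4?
version 13.4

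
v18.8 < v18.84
True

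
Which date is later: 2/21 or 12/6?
12/6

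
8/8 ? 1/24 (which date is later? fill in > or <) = >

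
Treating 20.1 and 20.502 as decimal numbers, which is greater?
20.502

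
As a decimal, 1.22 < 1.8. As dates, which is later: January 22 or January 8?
January 22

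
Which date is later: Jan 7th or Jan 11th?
Jan 11th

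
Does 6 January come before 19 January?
Yes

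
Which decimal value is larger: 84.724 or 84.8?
84.8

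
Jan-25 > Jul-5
False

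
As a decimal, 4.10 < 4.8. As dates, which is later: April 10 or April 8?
April 10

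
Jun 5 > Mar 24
True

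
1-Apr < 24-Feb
False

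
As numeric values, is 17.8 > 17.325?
True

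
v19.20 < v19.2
False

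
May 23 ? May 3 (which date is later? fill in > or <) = >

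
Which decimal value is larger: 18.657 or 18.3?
18.657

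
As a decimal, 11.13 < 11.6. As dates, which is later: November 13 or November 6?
November 13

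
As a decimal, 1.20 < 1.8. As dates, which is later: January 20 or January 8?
January 20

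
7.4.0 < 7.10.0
True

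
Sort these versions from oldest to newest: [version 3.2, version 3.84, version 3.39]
[version 3.2, version 3.39, version 3.84]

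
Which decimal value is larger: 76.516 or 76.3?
76.516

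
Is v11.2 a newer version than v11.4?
No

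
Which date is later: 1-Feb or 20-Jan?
1-Feb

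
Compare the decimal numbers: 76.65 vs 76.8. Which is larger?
76.8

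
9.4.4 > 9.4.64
False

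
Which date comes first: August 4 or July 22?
July 22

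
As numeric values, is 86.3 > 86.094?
True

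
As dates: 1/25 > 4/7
False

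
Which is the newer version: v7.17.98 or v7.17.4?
v7.17.98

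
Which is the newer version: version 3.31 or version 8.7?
version 8.7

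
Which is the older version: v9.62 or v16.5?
v9.62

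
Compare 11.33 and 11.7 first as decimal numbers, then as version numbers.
As decimals: 11.33 < 11.7. As versions: v11.33 > v11.7 (minor version 33 > 7).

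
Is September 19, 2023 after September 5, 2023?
Yes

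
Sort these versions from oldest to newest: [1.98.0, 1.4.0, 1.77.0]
[1.4.0, 1.77.0, 1.98.0]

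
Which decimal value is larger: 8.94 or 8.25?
8.94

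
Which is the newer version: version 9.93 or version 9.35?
version 9.93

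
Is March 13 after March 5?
Yes. Day 13 comes after day 5 in March — this is a date comparison, not a decimal one (the decimal 3.13 would be smaller than 3.5).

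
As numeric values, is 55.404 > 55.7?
False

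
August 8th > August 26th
False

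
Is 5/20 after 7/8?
No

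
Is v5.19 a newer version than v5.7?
Yes. Version numbers are compared segment by segment as integers, not as decimals: minor version 19 > 7, so v5.19 > v5.7 (even though the decimal 5.19 < 5.7).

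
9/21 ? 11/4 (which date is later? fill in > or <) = <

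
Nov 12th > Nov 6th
True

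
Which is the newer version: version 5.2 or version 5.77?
version 5.77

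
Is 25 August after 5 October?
No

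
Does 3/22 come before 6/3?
Yes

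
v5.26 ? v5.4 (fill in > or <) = >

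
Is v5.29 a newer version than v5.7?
Yes. Version numbers are compared segment by segment as integers, not as decimals: minor version 29 > 7, so v5.29 > v5.7 (even though the decimal 5.29 < 5.7).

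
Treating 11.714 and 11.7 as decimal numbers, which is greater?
11.714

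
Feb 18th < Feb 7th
False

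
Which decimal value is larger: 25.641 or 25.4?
25.641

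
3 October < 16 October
True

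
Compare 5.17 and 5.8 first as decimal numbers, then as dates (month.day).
As decimals: 5.17 < 5.8. As dates: 5/17 is later than 5/8 (day 17 > day 8).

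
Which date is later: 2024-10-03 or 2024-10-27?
2024-10-27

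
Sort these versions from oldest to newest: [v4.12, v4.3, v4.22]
[v4.3, v4.12, v4.22]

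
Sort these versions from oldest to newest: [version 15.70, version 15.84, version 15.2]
[version 15.2, version 15.70, version 15.84]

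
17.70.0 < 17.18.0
False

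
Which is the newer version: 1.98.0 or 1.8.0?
1.98.0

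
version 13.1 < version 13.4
True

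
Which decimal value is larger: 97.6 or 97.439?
97.6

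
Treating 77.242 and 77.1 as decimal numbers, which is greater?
77.242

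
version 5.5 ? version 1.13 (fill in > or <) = >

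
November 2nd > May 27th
True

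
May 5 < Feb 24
False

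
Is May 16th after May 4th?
Yes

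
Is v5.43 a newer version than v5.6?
Yes. Version numbers are compared segment by segment as integers, not as decimals: minor version 43 > 6, so v5.43 > v5.6 (even though the decimal 5.43 < 5.6).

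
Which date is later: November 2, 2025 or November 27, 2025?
November 27, 2025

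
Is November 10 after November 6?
Yes. Day 10 comes after day 6 in November — this is a date comparison, not a decimal one (the decimal 11.10 would be smaller than 11.6).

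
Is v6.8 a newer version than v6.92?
No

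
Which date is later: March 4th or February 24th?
March 4th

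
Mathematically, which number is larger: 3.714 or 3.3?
3.714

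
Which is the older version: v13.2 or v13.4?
v13.2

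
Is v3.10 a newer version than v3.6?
Yes. Version numbers are compared segment by segment as integers, not as decimals: minor version 10 > 6, so v3.10 > v3.6 (even though the decimal 3.10 < 3.6).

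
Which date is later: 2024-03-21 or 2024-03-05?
2024-03-21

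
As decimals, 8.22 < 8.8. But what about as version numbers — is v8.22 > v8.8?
True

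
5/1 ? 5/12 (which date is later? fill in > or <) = <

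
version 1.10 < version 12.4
True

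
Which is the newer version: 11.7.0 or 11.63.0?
11.63.0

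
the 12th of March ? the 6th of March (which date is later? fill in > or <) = >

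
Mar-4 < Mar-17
True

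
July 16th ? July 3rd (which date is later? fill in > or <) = >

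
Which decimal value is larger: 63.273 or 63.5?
63.5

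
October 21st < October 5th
False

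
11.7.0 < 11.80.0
True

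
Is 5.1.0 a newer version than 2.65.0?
Yes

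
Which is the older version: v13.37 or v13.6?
v13.6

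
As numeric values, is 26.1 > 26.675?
False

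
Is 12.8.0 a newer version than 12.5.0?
Yes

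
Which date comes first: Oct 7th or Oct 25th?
Oct 7th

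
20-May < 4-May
False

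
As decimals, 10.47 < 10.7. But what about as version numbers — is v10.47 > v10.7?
True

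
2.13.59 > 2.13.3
True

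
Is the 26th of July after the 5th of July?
Yes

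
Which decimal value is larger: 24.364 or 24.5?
24.5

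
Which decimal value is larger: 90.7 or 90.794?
90.794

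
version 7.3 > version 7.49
False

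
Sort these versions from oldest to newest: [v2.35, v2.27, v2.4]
[v2.4, v2.27, v2.35]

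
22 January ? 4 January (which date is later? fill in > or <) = >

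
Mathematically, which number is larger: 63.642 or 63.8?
63.8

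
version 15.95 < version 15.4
False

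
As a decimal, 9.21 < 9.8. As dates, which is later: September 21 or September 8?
September 21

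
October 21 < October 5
False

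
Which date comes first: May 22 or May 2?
May 2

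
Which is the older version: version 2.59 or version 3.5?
version 2.59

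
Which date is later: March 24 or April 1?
April 1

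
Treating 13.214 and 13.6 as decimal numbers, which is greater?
13.6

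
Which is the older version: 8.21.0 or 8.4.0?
8.4.0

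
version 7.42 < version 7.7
False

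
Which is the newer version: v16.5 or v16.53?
v16.53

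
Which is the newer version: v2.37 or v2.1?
v2.37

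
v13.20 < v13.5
False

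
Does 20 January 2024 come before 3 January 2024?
No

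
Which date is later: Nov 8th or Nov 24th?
Nov 24th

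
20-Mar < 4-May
True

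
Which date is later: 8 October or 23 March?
8 October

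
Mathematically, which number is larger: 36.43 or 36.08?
36.43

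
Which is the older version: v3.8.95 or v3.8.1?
v3.8.1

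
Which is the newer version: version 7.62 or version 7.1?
version 7.62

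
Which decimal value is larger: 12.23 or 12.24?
12.24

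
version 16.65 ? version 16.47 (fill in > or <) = >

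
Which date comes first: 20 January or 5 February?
20 January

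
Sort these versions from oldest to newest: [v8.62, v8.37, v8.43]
[v8.37, v8.43, v8.62]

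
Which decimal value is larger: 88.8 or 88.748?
88.8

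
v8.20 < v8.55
True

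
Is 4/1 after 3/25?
Yes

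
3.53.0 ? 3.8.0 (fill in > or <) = >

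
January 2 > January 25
False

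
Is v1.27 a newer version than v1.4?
Yes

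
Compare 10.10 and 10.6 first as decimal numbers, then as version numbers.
As decimals: 10.10 < 10.6. As versions: v10.10 > v10.6 (minor version 10 > 6).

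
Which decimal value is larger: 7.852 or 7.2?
7.852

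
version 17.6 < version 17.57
True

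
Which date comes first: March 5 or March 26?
March 5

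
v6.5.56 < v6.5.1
False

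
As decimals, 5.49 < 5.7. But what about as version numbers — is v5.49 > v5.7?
True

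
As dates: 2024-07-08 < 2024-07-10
True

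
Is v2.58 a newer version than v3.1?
No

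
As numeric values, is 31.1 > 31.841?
False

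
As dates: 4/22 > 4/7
True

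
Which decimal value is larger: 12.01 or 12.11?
12.11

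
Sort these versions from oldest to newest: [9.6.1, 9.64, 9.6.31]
[9.6.1, 9.6.31, 9.64]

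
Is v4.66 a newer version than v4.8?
Yes. Version numbers are compared segment by segment as integers, not as decimals: minor version 66 > 8, so v4.66 > v4.8 (even though the decimal 4.66 < 4.8).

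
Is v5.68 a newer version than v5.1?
Yes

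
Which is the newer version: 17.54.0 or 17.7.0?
17.54.0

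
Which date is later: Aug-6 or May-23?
Aug-6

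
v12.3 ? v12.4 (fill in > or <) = <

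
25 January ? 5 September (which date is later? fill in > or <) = <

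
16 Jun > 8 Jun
True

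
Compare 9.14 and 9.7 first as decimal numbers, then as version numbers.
As decimals: 9.14 < 9.7. As versions: v9.14 > v9.7 (minor version 14 > 7).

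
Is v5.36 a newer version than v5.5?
Yes. Version numbers are compared segment by segment as integers, not as decimals: minor version 36 > 5, so v5.36 > v5.5 (even though the decimal 5.36 < 5.5).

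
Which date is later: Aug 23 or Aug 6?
Aug 23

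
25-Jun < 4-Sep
True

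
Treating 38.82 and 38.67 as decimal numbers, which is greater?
38.82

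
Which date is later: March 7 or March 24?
March 24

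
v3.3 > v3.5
False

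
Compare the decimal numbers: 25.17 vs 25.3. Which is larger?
25.3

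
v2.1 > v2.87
False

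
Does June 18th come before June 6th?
No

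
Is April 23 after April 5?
Yes. Day 23 comes after day 5 in April — this is a date comparison, not a decimal one (the decimal 4.23 would be smaller than 4.5).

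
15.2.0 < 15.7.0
True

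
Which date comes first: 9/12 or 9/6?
9/6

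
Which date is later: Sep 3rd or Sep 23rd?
Sep 23rd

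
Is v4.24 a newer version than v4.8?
Yes. Version numbers are compared segment by segment as integers, not as decimals: minor version 24 > 8, so v4.24 > v4.8 (even though the decimal 4.24 < 4.8).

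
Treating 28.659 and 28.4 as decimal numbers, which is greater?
28.659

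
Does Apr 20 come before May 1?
Yes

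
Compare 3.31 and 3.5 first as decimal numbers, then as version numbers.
As decimals: 3.31 < 3.5. As versions: v3.31 > v3.5 (minor version 31 > 5).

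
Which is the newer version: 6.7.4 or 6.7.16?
6.7.16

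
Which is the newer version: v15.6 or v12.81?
v15.6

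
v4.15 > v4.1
True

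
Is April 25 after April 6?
Yes. Day 25 comes after day 6 in April — this is a date comparison, not a decimal one (the decimal 4.25 would be smaller than 4.6).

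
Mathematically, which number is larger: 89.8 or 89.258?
89.8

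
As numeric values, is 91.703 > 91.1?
True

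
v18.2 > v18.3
False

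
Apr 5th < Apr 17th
True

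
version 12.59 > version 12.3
True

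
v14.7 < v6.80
False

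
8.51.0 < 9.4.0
True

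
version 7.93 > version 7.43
True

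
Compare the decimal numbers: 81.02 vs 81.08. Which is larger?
81.08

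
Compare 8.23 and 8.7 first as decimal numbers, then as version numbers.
As decimals: 8.23 < 8.7. As versions: v8.23 > v8.7 (minor version 23 > 7).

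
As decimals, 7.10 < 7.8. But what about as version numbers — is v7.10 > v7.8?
True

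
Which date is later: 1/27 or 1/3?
1/27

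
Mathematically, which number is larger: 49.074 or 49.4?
49.4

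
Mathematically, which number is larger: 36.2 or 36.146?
36.2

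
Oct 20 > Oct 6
True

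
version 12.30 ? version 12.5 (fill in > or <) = >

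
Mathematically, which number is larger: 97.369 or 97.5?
97.5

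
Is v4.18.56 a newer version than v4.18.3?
Yes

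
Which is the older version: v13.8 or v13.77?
v13.8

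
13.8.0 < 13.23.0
True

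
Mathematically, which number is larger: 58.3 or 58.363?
58.363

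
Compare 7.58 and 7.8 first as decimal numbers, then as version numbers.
As decimals: 7.58 < 7.8. As versions: v7.58 > v7.8 (minor version 58 > 8).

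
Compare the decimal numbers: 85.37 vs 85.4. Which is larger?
85.4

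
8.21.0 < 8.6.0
False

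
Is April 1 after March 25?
Yes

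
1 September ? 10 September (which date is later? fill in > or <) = <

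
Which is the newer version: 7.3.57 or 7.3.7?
7.3.57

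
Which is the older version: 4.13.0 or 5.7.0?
4.13.0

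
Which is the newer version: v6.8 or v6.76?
v6.76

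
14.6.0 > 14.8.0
False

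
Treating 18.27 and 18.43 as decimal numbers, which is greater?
18.43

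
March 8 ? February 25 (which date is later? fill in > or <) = >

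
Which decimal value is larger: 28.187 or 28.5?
28.5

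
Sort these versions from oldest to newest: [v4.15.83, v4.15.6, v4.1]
[v4.1, v4.15.6, v4.15.83]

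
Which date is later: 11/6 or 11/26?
11/26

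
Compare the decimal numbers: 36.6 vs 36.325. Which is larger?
36.6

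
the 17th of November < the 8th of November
False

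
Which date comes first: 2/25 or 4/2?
2/25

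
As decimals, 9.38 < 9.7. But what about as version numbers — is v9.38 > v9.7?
True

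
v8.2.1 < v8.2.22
True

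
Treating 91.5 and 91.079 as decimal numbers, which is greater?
91.5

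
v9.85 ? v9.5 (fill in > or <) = >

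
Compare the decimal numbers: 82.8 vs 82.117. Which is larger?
82.8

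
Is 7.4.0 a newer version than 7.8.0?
No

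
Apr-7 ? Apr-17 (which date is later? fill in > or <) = <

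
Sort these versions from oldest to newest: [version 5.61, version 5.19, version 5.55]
[version 5.19, version 5.55, version 5.61]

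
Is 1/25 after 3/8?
No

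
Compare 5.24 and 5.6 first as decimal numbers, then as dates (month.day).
As decimals: 5.24 < 5.6. As dates: 5/24 is later than 5/6 (day 24 > day 6).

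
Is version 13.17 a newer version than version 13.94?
No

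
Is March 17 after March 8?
Yes. Day 17 comes after day 8 in March — this is a date comparison, not a decimal one (the decimal 3.17 would be smaller than 3.8).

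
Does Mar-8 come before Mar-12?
Yes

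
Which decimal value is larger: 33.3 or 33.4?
33.4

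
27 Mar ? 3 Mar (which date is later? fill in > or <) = >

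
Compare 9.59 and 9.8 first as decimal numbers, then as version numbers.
As decimals: 9.59 < 9.8. As versions: v9.59 > v9.8 (minor version 59 > 8).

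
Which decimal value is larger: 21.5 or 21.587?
21.587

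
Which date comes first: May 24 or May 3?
May 3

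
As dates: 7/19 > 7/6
True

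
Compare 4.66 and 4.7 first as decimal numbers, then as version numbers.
As decimals: 4.66 < 4.7. As versions: v4.66 > v4.7 (minor version 66 > 7).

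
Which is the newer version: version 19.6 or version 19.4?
version 19.6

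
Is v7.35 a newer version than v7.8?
Yes. Version numbers are compared segment by segment as integers, not as decimals: minor version 35 > 8, so v7.35 > v7.8 (even though the decimal 7.35 < 7.8).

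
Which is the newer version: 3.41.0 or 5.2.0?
5.2.0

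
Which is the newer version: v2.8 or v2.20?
v2.20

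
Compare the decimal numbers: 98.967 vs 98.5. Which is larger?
98.967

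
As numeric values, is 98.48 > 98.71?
False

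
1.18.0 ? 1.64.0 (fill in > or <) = <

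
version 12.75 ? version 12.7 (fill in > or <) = >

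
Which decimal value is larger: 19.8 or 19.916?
19.916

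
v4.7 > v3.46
True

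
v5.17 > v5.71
False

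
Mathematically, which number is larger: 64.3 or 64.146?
64.3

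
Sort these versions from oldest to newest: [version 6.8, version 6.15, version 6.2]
[version 6.2, version 6.8, version 6.15]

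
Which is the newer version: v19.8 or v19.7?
v19.8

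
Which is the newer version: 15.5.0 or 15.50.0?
15.50.0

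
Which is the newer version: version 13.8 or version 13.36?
version 13.36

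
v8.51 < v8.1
False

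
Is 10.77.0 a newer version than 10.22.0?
Yes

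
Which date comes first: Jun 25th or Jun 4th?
Jun 4th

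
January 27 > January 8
True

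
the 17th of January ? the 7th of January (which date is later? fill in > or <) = >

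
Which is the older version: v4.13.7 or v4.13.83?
v4.13.7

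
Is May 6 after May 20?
No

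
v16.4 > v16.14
False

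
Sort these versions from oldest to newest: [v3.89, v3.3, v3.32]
[v3.3, v3.32, v3.89]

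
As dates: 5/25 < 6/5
True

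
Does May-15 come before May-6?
No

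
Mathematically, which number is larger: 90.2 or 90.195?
90.2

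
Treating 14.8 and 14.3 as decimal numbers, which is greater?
14.8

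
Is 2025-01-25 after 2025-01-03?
Yes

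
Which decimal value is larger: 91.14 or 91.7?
91.7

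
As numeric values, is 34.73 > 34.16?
True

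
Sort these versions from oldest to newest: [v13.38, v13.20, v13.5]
[v13.5, v13.20, v13.38]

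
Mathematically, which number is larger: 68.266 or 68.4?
68.4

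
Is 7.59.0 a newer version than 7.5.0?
Yes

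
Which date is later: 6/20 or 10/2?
10/2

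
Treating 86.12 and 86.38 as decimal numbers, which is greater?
86.38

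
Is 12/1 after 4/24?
Yes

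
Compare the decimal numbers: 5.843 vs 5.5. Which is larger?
5.843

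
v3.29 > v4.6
False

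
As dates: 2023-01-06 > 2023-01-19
False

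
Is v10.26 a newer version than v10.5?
Yes. Version numbers are compared segment by segment as integers, not as decimals: minor version 26 > 5, so v10.26 > v10.5 (even though the decimal 10.26 < 10.5).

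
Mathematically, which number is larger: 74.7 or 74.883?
74.883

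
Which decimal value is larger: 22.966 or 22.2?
22.966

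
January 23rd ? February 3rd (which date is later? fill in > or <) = <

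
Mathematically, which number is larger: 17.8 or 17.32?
17.8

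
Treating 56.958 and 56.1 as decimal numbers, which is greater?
56.958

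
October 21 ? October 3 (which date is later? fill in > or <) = >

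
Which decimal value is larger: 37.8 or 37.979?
37.979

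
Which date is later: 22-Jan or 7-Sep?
7-Sep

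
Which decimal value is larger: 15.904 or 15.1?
15.904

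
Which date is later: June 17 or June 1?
June 17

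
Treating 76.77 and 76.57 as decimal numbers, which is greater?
76.77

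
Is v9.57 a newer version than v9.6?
Yes. Version numbers are compared segment by segment as integers, not as decimals: minor version 57 > 6, so v9.57 > v9.6 (even though the decimal 9.57 < 9.6).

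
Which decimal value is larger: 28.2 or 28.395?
28.395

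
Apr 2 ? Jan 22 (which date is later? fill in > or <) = >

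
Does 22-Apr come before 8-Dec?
Yes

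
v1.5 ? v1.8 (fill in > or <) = <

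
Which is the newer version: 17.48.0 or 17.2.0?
17.48.0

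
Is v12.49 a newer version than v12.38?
Yes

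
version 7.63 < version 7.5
False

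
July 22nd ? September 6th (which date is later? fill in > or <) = <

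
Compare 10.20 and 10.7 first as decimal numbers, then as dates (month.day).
As decimals: 10.20 < 10.7. As dates: 10/20 is later than 10/7 (day 20 > day 7).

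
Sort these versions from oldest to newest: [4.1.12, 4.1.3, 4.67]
[4.1.3, 4.1.12, 4.67]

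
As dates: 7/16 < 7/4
False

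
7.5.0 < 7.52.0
True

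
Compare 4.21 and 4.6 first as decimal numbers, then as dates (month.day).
As decimals: 4.21 < 4.6. As dates: 4/21 is later than 4/6 (day 21 > day 6).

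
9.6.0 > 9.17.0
False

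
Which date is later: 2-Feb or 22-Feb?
22-Feb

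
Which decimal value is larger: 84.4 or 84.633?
84.633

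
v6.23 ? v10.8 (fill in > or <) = <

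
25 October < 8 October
False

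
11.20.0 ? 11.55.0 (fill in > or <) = <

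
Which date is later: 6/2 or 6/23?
6/23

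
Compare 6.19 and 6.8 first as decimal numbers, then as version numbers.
As decimals: 6.19 < 6.8. As versions: v6.19 > v6.8 (minor version 19 > 8).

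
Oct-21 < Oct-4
False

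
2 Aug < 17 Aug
True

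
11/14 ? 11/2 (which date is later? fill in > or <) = >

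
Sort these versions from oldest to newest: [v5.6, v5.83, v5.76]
[v5.6, v5.76, v5.83]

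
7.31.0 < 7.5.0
False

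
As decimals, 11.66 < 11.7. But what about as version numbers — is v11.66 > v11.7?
True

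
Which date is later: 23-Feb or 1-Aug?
1-Aug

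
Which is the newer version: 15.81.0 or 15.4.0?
15.81.0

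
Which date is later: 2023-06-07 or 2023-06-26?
2023-06-26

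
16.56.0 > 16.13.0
True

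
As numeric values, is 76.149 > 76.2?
False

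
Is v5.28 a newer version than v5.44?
No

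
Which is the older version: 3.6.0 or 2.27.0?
2.27.0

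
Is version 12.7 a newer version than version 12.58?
No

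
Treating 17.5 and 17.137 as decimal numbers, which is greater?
17.5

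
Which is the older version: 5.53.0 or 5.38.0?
5.38.0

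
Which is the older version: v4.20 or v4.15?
v4.15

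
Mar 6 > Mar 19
False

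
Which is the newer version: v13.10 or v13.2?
v13.10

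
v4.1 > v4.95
False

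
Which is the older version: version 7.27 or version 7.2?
version 7.2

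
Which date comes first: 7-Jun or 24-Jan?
24-Jan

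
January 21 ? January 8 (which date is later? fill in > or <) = >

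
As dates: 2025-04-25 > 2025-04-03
True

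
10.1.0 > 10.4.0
False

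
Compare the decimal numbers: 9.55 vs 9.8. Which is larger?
9.8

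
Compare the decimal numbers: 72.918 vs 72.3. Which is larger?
72.918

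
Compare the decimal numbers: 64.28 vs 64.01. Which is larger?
64.28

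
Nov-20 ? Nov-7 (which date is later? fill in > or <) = >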